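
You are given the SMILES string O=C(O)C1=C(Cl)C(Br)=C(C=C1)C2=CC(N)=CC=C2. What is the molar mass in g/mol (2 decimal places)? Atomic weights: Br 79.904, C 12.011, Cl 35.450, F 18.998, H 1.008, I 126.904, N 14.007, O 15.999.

First, the molecular formula is C13H9BrClNO2 (counting implicit H from valence).
  Br: 1 × 79.904 = 79.904
  C: 13 × 12.011 = 156.143
  Cl: 1 × 35.450 = 35.450
  H: 9 × 1.008 = 9.072
  N: 1 × 14.007 = 14.007
  O: 2 × 15.999 = 31.998
Sum: 1×79.904 + 13×12.011 + 1×35.450 + 9×1.008 + 1×14.007 + 2×15.999 = 326.574 → 326.57 g/mol.

326.57 g/mol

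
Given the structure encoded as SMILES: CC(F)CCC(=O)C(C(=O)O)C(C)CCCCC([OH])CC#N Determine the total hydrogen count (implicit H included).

26

Walk through each heavy atom and fill implicit hydrogens from standard valence (C 4, N 3, O 2, S 2, halogen 1):
  atom 1: C, bond orders sum to 1 (valence 4) → 3 H
  atom 2: C, bond orders sum to 3 (valence 4) → 1 H
  atom 3: F (halogen, monovalent) → 0 H
  atom 4: C, bond orders sum to 2 (valence 4) → 2 H
  atom 5: C, bond orders sum to 2 (valence 4) → 2 H
  atom 6: C, bond orders sum to 4 (valence 4) → 0 H
  atom 7: O, bond orders sum to 2 (valence 2) → 0 H
  atom 8: C, bond orders sum to 3 (valence 4) → 1 H
  atom 9: C, bond orders sum to 4 (valence 4) → 0 H
  atom 10: O, bond orders sum to 2 (valence 2) → 0 H
  atom 11: O, bond orders sum to 1 (valence 2) → 1 H
  atom 12: C, bond orders sum to 3 (valence 4) → 1 H
  atom 13: C, bond orders sum to 1 (valence 4) → 3 H
  atom 14: C, bond orders sum to 2 (valence 4) → 2 H
  atom 15: C, bond orders sum to 2 (valence 4) → 2 H
  atom 16: C, bond orders sum to 2 (valence 4) → 2 H
  atom 17: C, bond orders sum to 2 (valence 4) → 2 H
  atom 18: C, bond orders sum to 3 (valence 4) → 1 H
  atom 19: O with explicit H count 1
  atom 20: C, bond orders sum to 2 (valence 4) → 2 H
  atom 21: C, bond orders sum to 4 (valence 4) → 0 H
  atom 22: N, bond orders sum to 3 (valence 3) → 0 H
Total hydrogens: 26.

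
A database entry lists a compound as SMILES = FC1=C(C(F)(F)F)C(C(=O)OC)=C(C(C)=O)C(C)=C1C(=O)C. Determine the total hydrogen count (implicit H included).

12

Walk through each heavy atom and fill implicit hydrogens from standard valence (C 4, N 3, O 2, S 2, halogen 1):
  atom 1: F (halogen, monovalent) → 0 H
  atom 2: C, bond orders sum to 4 (valence 4) → 0 H
  atom 3: C, bond orders sum to 4 (valence 4) → 0 H
  atom 4: C, bond orders sum to 4 (valence 4) → 0 H
  atom 5: F (halogen, monovalent) → 0 H
  atom 6: F (halogen, monovalent) → 0 H
  atom 7: F (halogen, monovalent) → 0 H
  atom 8: C, bond orders sum to 4 (valence 4) → 0 H
  atom 9: C, bond orders sum to 4 (valence 4) → 0 H
  atom 10: O, bond orders sum to 2 (valence 2) → 0 H
  atom 11: O, bond orders sum to 2 (valence 2) → 0 H
  atom 12: C, bond orders sum to 1 (valence 4) → 3 H
  atom 13: C, bond orders sum to 4 (valence 4) → 0 H
  atom 14: C, bond orders sum to 4 (valence 4) → 0 H
  atom 15: C, bond orders sum to 1 (valence 4) → 3 H
  atom 16: O, bond orders sum to 2 (valence 2) → 0 H
  atom 17: C, bond orders sum to 4 (valence 4) → 0 H
  atom 18: C, bond orders sum to 1 (valence 4) → 3 H
  atom 19: C, bond orders sum to 4 (valence 4) → 0 H
  atom 20: C, bond orders sum to 4 (valence 4) → 0 H
  atom 21: O, bond orders sum to 2 (valence 2) → 0 H
  atom 22: C, bond orders sum to 1 (valence 4) → 3 H
Total hydrogens: 12.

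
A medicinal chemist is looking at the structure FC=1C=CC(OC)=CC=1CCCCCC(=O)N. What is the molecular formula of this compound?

C13H18FNO2

Walk through each heavy atom and fill implicit hydrogens from standard valence (C 4, N 3, O 2, S 2, halogen 1):
  atom 1: F (halogen, monovalent) → 0 H
  atom 2: C, bond orders sum to 4 (valence 4) → 0 H
  atom 3: C, bond orders sum to 3 (valence 4) → 1 H
  atom 4: C, bond orders sum to 3 (valence 4) → 1 H
  atom 5: C, bond orders sum to 4 (valence 4) → 0 H
  atom 6: O, bond orders sum to 2 (valence 2) → 0 H
  atom 7: C, bond orders sum to 1 (valence 4) → 3 H
  atom 8: C, bond orders sum to 3 (valence 4) → 1 H
  atom 9: C, bond orders sum to 4 (valence 4) → 0 H
  atom 10: C, bond orders sum to 2 (valence 4) → 2 H
  atom 11: C, bond orders sum to 2 (valence 4) → 2 H
  atom 12: C, bond orders sum to 2 (valence 4) → 2 H
  atom 13: C, bond orders sum to 2 (valence 4) → 2 H
  atom 14: C, bond orders sum to 2 (valence 4) → 2 H
  atom 15: C, bond orders sum to 4 (valence 4) → 0 H
  atom 16: O, bond orders sum to 2 (valence 2) → 0 H
  atom 17: N, bond orders sum to 1 (valence 3) → 2 H
Totals → C:13, H:18, F:1, N:1, O:2.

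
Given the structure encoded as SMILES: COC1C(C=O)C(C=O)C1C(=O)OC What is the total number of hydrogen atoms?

12

Walk through each heavy atom and fill implicit hydrogens from standard valence (C 4, N 3, O 2, S 2, halogen 1):
  atom 1: C, bond orders sum to 1 (valence 4) → 3 H
  atom 2: O, bond orders sum to 2 (valence 2) → 0 H
  atom 3: C, bond orders sum to 3 (valence 4) → 1 H
  atom 4: C, bond orders sum to 3 (valence 4) → 1 H
  atom 5: C, bond orders sum to 3 (valence 4) → 1 H
  atom 6: O, bond orders sum to 2 (valence 2) → 0 H
  atom 7: C, bond orders sum to 3 (valence 4) → 1 H
  atom 8: C, bond orders sum to 3 (valence 4) → 1 H
  atom 9: O, bond orders sum to 2 (valence 2) → 0 H
  atom 10: C, bond orders sum to 3 (valence 4) → 1 H
  atom 11: C, bond orders sum to 4 (valence 4) → 0 H
  atom 12: O, bond orders sum to 2 (valence 2) → 0 H
  atom 13: O, bond orders sum to 2 (valence 2) → 0 H
  atom 14: C, bond orders sum to 1 (valence 4) → 3 H
Total hydrogens: 12.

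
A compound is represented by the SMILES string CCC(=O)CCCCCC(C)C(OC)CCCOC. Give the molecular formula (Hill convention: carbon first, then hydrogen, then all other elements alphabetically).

C16H32O3

Walk through each heavy atom and fill implicit hydrogens from standard valence (C 4, N 3, O 2, S 2, halogen 1):
  atom 1: C, bond orders sum to 1 (valence 4) → 3 H
  atom 2: C, bond orders sum to 2 (valence 4) → 2 H
  atom 3: C, bond orders sum to 4 (valence 4) → 0 H
  atom 4: O, bond orders sum to 2 (valence 2) → 0 H
  atom 5: C, bond orders sum to 2 (valence 4) → 2 H
  atom 6: C, bond orders sum to 2 (valence 4) → 2 H
  atom 7: C, bond orders sum to 2 (valence 4) → 2 H
  atom 8: C, bond orders sum to 2 (valence 4) → 2 H
  atom 9: C, bond orders sum to 2 (valence 4) → 2 H
  atom 10: C, bond orders sum to 3 (valence 4) → 1 H
  atom 11: C, bond orders sum to 1 (valence 4) → 3 H
  atom 12: C, bond orders sum to 3 (valence 4) → 1 H
  atom 13: O, bond orders sum to 2 (valence 2) → 0 H
  atom 14: C, bond orders sum to 1 (valence 4) → 3 H
  atom 15: C, bond orders sum to 2 (valence 4) → 2 H
  atom 16: C, bond orders sum to 2 (valence 4) → 2 H
  atom 17: C, bond orders sum to 2 (valence 4) → 2 H
  atom 18: O, bond orders sum to 2 (valence 2) → 0 H
  atom 19: C, bond orders sum to 1 (valence 4) → 3 H
Totals → C:16, H:32, O:3.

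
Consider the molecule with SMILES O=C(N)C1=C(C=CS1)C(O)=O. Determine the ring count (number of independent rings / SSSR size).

In SMILES, each pair of matching ring-closure digits denotes one ring-closing bond; the number of such bonds equals the number of independent rings.
Ring-closure bonds here: 1.

1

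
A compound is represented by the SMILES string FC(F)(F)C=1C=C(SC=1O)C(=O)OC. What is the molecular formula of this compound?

C7H5F3O3S

Walk through each heavy atom and fill implicit hydrogens from standard valence (C 4, N 3, O 2, S 2, halogen 1):
  atom 1: F (halogen, monovalent) → 0 H
  atom 2: C, bond orders sum to 4 (valence 4) → 0 H
  atom 3: F (halogen, monovalent) → 0 H
  atom 4: F (halogen, monovalent) → 0 H
  atom 5: C, bond orders sum to 4 (valence 4) → 0 H
  atom 6: C, bond orders sum to 3 (valence 4) → 1 H
  atom 7: C, bond orders sum to 4 (valence 4) → 0 H
  atom 8: S, bond orders sum to 2 (valence 2) → 0 H
  atom 9: C, bond orders sum to 4 (valence 4) → 0 H
  atom 10: O, bond orders sum to 1 (valence 2) → 1 H
  atom 11: C, bond orders sum to 4 (valence 4) → 0 H
  atom 12: O, bond orders sum to 2 (valence 2) → 0 H
  atom 13: O, bond orders sum to 2 (valence 2) → 0 H
  atom 14: C, bond orders sum to 1 (valence 4) → 3 H
Totals → C:7, H:5, F:3, O:3, S:1.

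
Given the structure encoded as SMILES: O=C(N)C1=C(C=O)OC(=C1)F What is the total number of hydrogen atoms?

Walk through each heavy atom and fill implicit hydrogens from standard valence (C 4, N 3, O 2, S 2, halogen 1):
  atom 1: O, bond orders sum to 2 (valence 2) → 0 H
  atom 2: C, bond orders sum to 4 (valence 4) → 0 H
  atom 3: N, bond orders sum to 1 (valence 3) → 2 H
  atom 4: C, bond orders sum to 4 (valence 4) → 0 H
  atom 5: C, bond orders sum to 4 (valence 4) → 0 H
  atom 6: C, bond orders sum to 3 (valence 4) → 1 H
  atom 7: O, bond orders sum to 2 (valence 2) → 0 H
  atom 8: O, bond orders sum to 2 (valence 2) → 0 H
  atom 9: C, bond orders sum to 4 (valence 4) → 0 H
  atom 10: C, bond orders sum to 3 (valence 4) → 1 H
  atom 11: F (halogen, monovalent) → 0 H
Total hydrogens: 4.

4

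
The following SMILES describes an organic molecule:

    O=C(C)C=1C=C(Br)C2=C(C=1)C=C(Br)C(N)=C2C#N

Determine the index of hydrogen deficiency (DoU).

Degree of unsaturation = (number of rings) + (number of π bonds).
Ring closures in the SMILES: 2.
π bonds: 6 double bonds (each 1 DoU), 1 triple bond (each 2 DoU) → 8 DoU from unsaturation.
Total DoU = 2 + 8 = 10.

10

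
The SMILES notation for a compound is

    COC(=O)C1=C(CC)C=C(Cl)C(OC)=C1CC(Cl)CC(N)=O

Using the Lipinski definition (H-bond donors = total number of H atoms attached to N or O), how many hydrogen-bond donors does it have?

Donors: find every N or O and count the H atoms it carries.
  atom 2 (O): bond orders sum to 2 → 0 H
  atom 4 (O): bond orders sum to 2 → 0 H
  atom 13 (O): bond orders sum to 2 → 0 H
  atom 21 (N): bond orders sum to 1 → 2 H
  atom 22 (O): bond orders sum to 2 → 0 H
Lipinski HBD = 2.

2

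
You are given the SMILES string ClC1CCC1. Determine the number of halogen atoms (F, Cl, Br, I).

Halogen atoms appear at heavy-atom position 1 (1×Cl).
Halogen count: 1.

1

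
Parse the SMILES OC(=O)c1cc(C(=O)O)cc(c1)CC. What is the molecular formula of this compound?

Walk through each heavy atom and fill implicit hydrogens from standard valence (C 4, N 3, O 2, S 2, halogen 1); for lowercase aromatic atoms, an aromatic c carries 1 H when it has two neighbours and 0 H with three, and aromatic n carries 0 H:
  atom 1: O, bond orders sum to 1 (valence 2) → 1 H
  atom 2: C, bond orders sum to 4 (valence 4) → 0 H
  atom 3: O, bond orders sum to 2 (valence 2) → 0 H
  atom 4: aromatic c, 3 neighbours → 0 H
  atom 5: aromatic c, 2 neighbours → 1 H
  atom 6: aromatic c, 3 neighbours → 0 H
  atom 7: C, bond orders sum to 4 (valence 4) → 0 H
  atom 8: O, bond orders sum to 2 (valence 2) → 0 H
  atom 9: O, bond orders sum to 1 (valence 2) → 1 H
  atom 10: aromatic c, 2 neighbours → 1 H
  atom 11: aromatic c, 3 neighbours → 0 H
  atom 12: aromatic c, 2 neighbours → 1 H
  atom 13: C, bond orders sum to 2 (valence 4) → 2 H
  atom 14: C, bond orders sum to 1 (valence 4) → 3 H
Totals → C:10, H:10, O:4.

C10H10O4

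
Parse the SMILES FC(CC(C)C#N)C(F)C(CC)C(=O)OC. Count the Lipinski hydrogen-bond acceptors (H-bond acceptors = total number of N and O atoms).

3

N atoms: 1; O atoms: 2.
Lipinski HBA = 1 + 2 = 3.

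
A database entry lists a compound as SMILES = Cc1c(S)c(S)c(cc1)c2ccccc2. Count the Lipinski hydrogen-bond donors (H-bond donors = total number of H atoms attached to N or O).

0

Donors: find every N or O and count the H atoms it carries.
  (no N or O atoms present)
Lipinski HBD = 0.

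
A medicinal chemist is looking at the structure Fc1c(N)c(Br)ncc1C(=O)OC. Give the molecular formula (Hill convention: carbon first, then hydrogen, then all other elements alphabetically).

C7H6BrFN2O2

Walk through each heavy atom and fill implicit hydrogens from standard valence (C 4, N 3, O 2, S 2, halogen 1); for lowercase aromatic atoms, an aromatic c carries 1 H when it has two neighbours and 0 H with three, and aromatic n carries 0 H:
  atom 1: F (halogen, monovalent) → 0 H
  atom 2: aromatic c, 3 neighbours → 0 H
  atom 3: aromatic c, 3 neighbours → 0 H
  atom 4: N, bond orders sum to 1 (valence 3) → 2 H
  atom 5: aromatic c, 3 neighbours → 0 H
  atom 6: Br (halogen, monovalent) → 0 H
  atom 7: aromatic n, 2 neighbours → 0 H
  atom 8: aromatic c, 2 neighbours → 1 H
  atom 9: aromatic c, 3 neighbours → 0 H
  atom 10: C, bond orders sum to 4 (valence 4) → 0 H
  atom 11: O, bond orders sum to 2 (valence 2) → 0 H
  atom 12: O, bond orders sum to 2 (valence 2) → 0 H
  atom 13: C, bond orders sum to 1 (valence 4) → 3 H
Totals → C:7, H:6, Br:1, F:1, N:2, O:2.
In Hill order: C7H6BrFN2O2.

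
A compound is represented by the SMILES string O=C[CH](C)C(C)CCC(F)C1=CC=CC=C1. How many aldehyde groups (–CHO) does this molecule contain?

1

The aldehyde motif appears at heavy-atom position 2 in the SMILES.
Aldehyde count: 1.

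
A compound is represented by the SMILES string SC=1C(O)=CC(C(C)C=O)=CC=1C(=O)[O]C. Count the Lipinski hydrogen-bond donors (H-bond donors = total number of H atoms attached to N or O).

Donors: find every N or O and count the H atoms it carries.
  atom 4 (O): bond orders sum to 1 → 1 H
  atom 10 (O): bond orders sum to 2 → 0 H
  atom 14 (O): bond orders sum to 2 → 0 H
  atom 15 (O): bond orders sum to 2 → 0 H
Lipinski HBD = 1.

1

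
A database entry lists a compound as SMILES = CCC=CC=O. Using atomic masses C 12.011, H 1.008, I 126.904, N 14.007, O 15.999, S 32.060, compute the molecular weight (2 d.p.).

84.12 g/mol

First, the molecular formula is C5H8O (counting implicit H from valence).
  C: 5 × 12.011 = 60.055
  H: 8 × 1.008 = 8.064
  O: 1 × 15.999 = 15.999
Sum: 5×12.011 + 8×1.008 + 1×15.999 = 84.118 → 84.12 g/mol.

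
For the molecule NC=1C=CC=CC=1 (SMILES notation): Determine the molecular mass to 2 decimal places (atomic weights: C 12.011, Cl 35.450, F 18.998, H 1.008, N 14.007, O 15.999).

First, the molecular formula is C6H7N (counting implicit H from valence).
  C: 6 × 12.011 = 72.066
  H: 7 × 1.008 = 7.056
  N: 1 × 14.007 = 14.007
Sum: 6×12.011 + 7×1.008 + 1×14.007 = 93.129 → 93.13 g/mol.

93.13 g/mol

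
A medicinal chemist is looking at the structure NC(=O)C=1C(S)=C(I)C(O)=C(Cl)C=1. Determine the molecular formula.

Walk through each heavy atom and fill implicit hydrogens from standard valence (C 4, N 3, O 2, S 2, halogen 1):
  atom 1: N, bond orders sum to 1 (valence 3) → 2 H
  atom 2: C, bond orders sum to 4 (valence 4) → 0 H
  atom 3: O, bond orders sum to 2 (valence 2) → 0 H
  atom 4: C, bond orders sum to 4 (valence 4) → 0 H
  atom 5: C, bond orders sum to 4 (valence 4) → 0 H
  atom 6: S, bond orders sum to 1 (valence 2) → 1 H
  atom 7: C, bond orders sum to 4 (valence 4) → 0 H
  atom 8: I (halogen, monovalent) → 0 H
  atom 9: C, bond orders sum to 4 (valence 4) → 0 H
  atom 10: O, bond orders sum to 1 (valence 2) → 1 H
  atom 11: C, bond orders sum to 4 (valence 4) → 0 H
  atom 12: Cl (halogen, monovalent) → 0 H
  atom 13: C, bond orders sum to 3 (valence 4) → 1 H
Totals → C:7, H:5, Cl:1, I:1, N:1, O:2, S:1.
In Hill order: C7H5ClINO2S.

C7H5ClINO2S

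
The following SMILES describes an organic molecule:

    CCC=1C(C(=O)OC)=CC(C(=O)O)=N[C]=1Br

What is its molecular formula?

Walk through each heavy atom and fill implicit hydrogens from standard valence (C 4, N 3, O 2, S 2, halogen 1):
  atom 1: C, bond orders sum to 1 (valence 4) → 3 H
  atom 2: C, bond orders sum to 2 (valence 4) → 2 H
  atom 3: C, bond orders sum to 4 (valence 4) → 0 H
  atom 4: C, bond orders sum to 4 (valence 4) → 0 H
  atom 5: C, bond orders sum to 4 (valence 4) → 0 H
  atom 6: O, bond orders sum to 2 (valence 2) → 0 H
  atom 7: O, bond orders sum to 2 (valence 2) → 0 H
  atom 8: C, bond orders sum to 1 (valence 4) → 3 H
  atom 9: C, bond orders sum to 3 (valence 4) → 1 H
  atom 10: C, bond orders sum to 4 (valence 4) → 0 H
  atom 11: C, bond orders sum to 4 (valence 4) → 0 H
  atom 12: O, bond orders sum to 2 (valence 2) → 0 H
  atom 13: O, bond orders sum to 1 (valence 2) → 1 H
  atom 14: N, bond orders sum to 3 (valence 3) → 0 H
  atom 15: C with explicit H count 0
  atom 16: Br (halogen, monovalent) → 0 H
Totals → C:10, H:10, Br:1, N:1, O:4.

C10H10BrNO4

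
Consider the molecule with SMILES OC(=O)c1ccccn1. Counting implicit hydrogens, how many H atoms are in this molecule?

Walk through each heavy atom and fill implicit hydrogens from standard valence (C 4, N 3, O 2, S 2, halogen 1); for lowercase aromatic atoms, an aromatic c carries 1 H when it has two neighbours and 0 H with three, and aromatic n carries 0 H:
  atom 1: O, bond orders sum to 1 (valence 2) → 1 H
  atom 2: C, bond orders sum to 4 (valence 4) → 0 H
  atom 3: O, bond orders sum to 2 (valence 2) → 0 H
  atom 4: aromatic c, 3 neighbours → 0 H
  atom 5: aromatic c, 2 neighbours → 1 H
  atom 6: aromatic c, 2 neighbours → 1 H
  atom 7: aromatic c, 2 neighbours → 1 H
  atom 8: aromatic c, 2 neighbours → 1 H
  atom 9: aromatic n, 2 neighbours → 0 H
Total hydrogens: 5.

5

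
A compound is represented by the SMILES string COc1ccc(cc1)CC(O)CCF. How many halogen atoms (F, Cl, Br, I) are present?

Halogen atoms appear at heavy-atom position 14 (1×F).
Other groups present: 1 ether, 1 hydroxyl.
Halogen count: 1.

1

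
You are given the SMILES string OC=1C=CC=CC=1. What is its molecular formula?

C6H6O

Walk through each heavy atom and fill implicit hydrogens from standard valence (C 4, N 3, O 2, S 2, halogen 1):
  atom 1: O, bond orders sum to 1 (valence 2) → 1 H
  atom 2: C, bond orders sum to 4 (valence 4) → 0 H
  atom 3: C, bond orders sum to 3 (valence 4) → 1 H
  atom 4: C, bond orders sum to 3 (valence 4) → 1 H
  atom 5: C, bond orders sum to 3 (valence 4) → 1 H
  atom 6: C, bond orders sum to 3 (valence 4) → 1 H
  atom 7: C, bond orders sum to 3 (valence 4) → 1 H
Totals → C:6, H:6, O:1.
In Hill order: C6H6O.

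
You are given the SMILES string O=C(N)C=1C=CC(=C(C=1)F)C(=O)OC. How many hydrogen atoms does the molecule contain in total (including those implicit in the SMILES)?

8

Walk through each heavy atom and fill implicit hydrogens from standard valence (C 4, N 3, O 2, S 2, halogen 1):
  atom 1: O, bond orders sum to 2 (valence 2) → 0 H
  atom 2: C, bond orders sum to 4 (valence 4) → 0 H
  atom 3: N, bond orders sum to 1 (valence 3) → 2 H
  atom 4: C, bond orders sum to 4 (valence 4) → 0 H
  atom 5: C, bond orders sum to 3 (valence 4) → 1 H
  atom 6: C, bond orders sum to 3 (valence 4) → 1 H
  atom 7: C, bond orders sum to 4 (valence 4) → 0 H
  atom 8: C, bond orders sum to 4 (valence 4) → 0 H
  atom 9: C, bond orders sum to 3 (valence 4) → 1 H
  atom 10: F (halogen, monovalent) → 0 H
  atom 11: C, bond orders sum to 4 (valence 4) → 0 H
  atom 12: O, bond orders sum to 2 (valence 2) → 0 H
  atom 13: O, bond orders sum to 2 (valence 2) → 0 H
  atom 14: C, bond orders sum to 1 (valence 4) → 3 H
Total hydrogens: 8.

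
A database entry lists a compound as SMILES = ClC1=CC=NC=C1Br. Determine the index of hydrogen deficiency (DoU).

Molecular formula: C5H3BrClN.
DoU = (2C + 2 + N − H − X) / 2, where X is the halogen count and O/S are ignored.
    = (2·5 + 2 + 1 − 3 − 2) / 2 = 8 / 2 = 4.

4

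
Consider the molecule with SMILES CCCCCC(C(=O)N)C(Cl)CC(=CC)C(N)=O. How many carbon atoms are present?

13

Count every carbon token in the SMILES (each C, including those in ring-closure positions and inside branches).
Carbon count: 13.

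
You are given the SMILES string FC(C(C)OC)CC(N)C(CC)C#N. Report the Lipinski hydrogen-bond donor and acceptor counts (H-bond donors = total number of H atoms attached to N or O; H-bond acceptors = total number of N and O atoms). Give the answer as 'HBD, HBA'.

2, 3

Donors: find every N or O and count the H atoms it carries.
  atom 5 (O): bond orders sum to 2 → 0 H
  atom 9 (N): bond orders sum to 1 → 2 H
  atom 14 (N): bond orders sum to 3 → 0 H
Lipinski HBD = 2.
Acceptors: N atoms = 2, O atoms = 1 → HBA = 3.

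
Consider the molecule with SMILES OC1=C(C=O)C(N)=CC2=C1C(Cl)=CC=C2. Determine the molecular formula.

Walk through each heavy atom and fill implicit hydrogens from standard valence (C 4, N 3, O 2, S 2, halogen 1):
  atom 1: O, bond orders sum to 1 (valence 2) → 1 H
  atom 2: C, bond orders sum to 4 (valence 4) → 0 H
  atom 3: C, bond orders sum to 4 (valence 4) → 0 H
  atom 4: C, bond orders sum to 3 (valence 4) → 1 H
  atom 5: O, bond orders sum to 2 (valence 2) → 0 H
  atom 6: C, bond orders sum to 4 (valence 4) → 0 H
  atom 7: N, bond orders sum to 1 (valence 3) → 2 H
  atom 8: C, bond orders sum to 3 (valence 4) → 1 H
  atom 9: C, bond orders sum to 4 (valence 4) → 0 H
  atom 10: C, bond orders sum to 4 (valence 4) → 0 H
  atom 11: C, bond orders sum to 4 (valence 4) → 0 H
  atom 12: Cl (halogen, monovalent) → 0 H
  atom 13: C, bond orders sum to 3 (valence 4) → 1 H
  atom 14: C, bond orders sum to 3 (valence 4) → 1 H
  atom 15: C, bond orders sum to 3 (valence 4) → 1 H
Totals → C:11, H:8, Cl:1, N:1, O:2.

C11H8ClNO2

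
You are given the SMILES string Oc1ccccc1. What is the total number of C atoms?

Count every carbon token in the SMILES (each C, including those in ring-closure positions and inside branches).
Carbon count: 6.

6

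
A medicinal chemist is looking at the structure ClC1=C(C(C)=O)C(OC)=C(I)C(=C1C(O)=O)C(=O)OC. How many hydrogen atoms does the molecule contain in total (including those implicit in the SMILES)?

10

Walk through each heavy atom and fill implicit hydrogens from standard valence (C 4, N 3, O 2, S 2, halogen 1):
  atom 1: Cl (halogen, monovalent) → 0 H
  atom 2: C, bond orders sum to 4 (valence 4) → 0 H
  atom 3: C, bond orders sum to 4 (valence 4) → 0 H
  atom 4: C, bond orders sum to 4 (valence 4) → 0 H
  atom 5: C, bond orders sum to 1 (valence 4) → 3 H
  atom 6: O, bond orders sum to 2 (valence 2) → 0 H
  atom 7: C, bond orders sum to 4 (valence 4) → 0 H
  atom 8: O, bond orders sum to 2 (valence 2) → 0 H
  atom 9: C, bond orders sum to 1 (valence 4) → 3 H
  atom 10: C, bond orders sum to 4 (valence 4) → 0 H
  atom 11: I (halogen, monovalent) → 0 H
  atom 12: C, bond orders sum to 4 (valence 4) → 0 H
  atom 13: C, bond orders sum to 4 (valence 4) → 0 H
  atom 14: C, bond orders sum to 4 (valence 4) → 0 H
  atom 15: O, bond orders sum to 1 (valence 2) → 1 H
  atom 16: O, bond orders sum to 2 (valence 2) → 0 H
  atom 17: C, bond orders sum to 4 (valence 4) → 0 H
  atom 18: O, bond orders sum to 2 (valence 2) → 0 H
  atom 19: O, bond orders sum to 2 (valence 2) → 0 H
  atom 20: C, bond orders sum to 1 (valence 4) → 3 H
Total hydrogens: 10.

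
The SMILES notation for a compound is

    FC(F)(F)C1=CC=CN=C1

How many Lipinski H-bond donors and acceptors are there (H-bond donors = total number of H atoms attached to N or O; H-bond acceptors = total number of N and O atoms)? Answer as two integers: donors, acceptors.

0, 1

Donors: find every N or O and count the H atoms it carries.
  atom 9 (N): bond orders sum to 3 → 0 H
Lipinski HBD = 0.
Acceptors: N atoms = 1, O atoms = 0 → HBA = 1.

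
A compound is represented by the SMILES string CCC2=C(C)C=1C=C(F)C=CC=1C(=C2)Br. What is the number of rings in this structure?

In SMILES, each pair of matching ring-closure digits denotes one ring-closing bond; the number of such bonds equals the number of independent rings.
Ring-closure bonds here: 2.

2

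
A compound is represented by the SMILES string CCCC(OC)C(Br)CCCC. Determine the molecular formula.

Walk through each heavy atom and fill implicit hydrogens from standard valence (C 4, N 3, O 2, S 2, halogen 1):
  atom 1: C, bond orders sum to 1 (valence 4) → 3 H
  atom 2: C, bond orders sum to 2 (valence 4) → 2 H
  atom 3: C, bond orders sum to 2 (valence 4) → 2 H
  atom 4: C, bond orders sum to 3 (valence 4) → 1 H
  atom 5: O, bond orders sum to 2 (valence 2) → 0 H
  atom 6: C, bond orders sum to 1 (valence 4) → 3 H
  atom 7: C, bond orders sum to 3 (valence 4) → 1 H
  atom 8: Br (halogen, monovalent) → 0 H
  atom 9: C, bond orders sum to 2 (valence 4) → 2 H
  atom 10: C, bond orders sum to 2 (valence 4) → 2 H
  atom 11: C, bond orders sum to 2 (valence 4) → 2 H
  atom 12: C, bond orders sum to 1 (valence 4) → 3 H
Totals → C:10, H:21, Br:1, O:1.

C10H21BrO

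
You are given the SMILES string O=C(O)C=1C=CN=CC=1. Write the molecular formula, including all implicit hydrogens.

C6H5NO2

Walk through each heavy atom and fill implicit hydrogens from standard valence (C 4, N 3, O 2, S 2, halogen 1):
  atom 1: O, bond orders sum to 2 (valence 2) → 0 H
  atom 2: C, bond orders sum to 4 (valence 4) → 0 H
  atom 3: O, bond orders sum to 1 (valence 2) → 1 H
  atom 4: C, bond orders sum to 4 (valence 4) → 0 H
  atom 5: C, bond orders sum to 3 (valence 4) → 1 H
  atom 6: C, bond orders sum to 3 (valence 4) → 1 H
  atom 7: N, bond orders sum to 3 (valence 3) → 0 H
  atom 8: C, bond orders sum to 3 (valence 4) → 1 H
  atom 9: C, bond orders sum to 3 (valence 4) → 1 H
Totals → C:6, H:5, N:1, O:2.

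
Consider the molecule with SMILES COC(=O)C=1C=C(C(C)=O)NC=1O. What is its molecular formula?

C8H9NO4

Walk through each heavy atom and fill implicit hydrogens from standard valence (C 4, N 3, O 2, S 2, halogen 1):
  atom 1: C, bond orders sum to 1 (valence 4) → 3 H
  atom 2: O, bond orders sum to 2 (valence 2) → 0 H
  atom 3: C, bond orders sum to 4 (valence 4) → 0 H
  atom 4: O, bond orders sum to 2 (valence 2) → 0 H
  atom 5: C, bond orders sum to 4 (valence 4) → 0 H
  atom 6: C, bond orders sum to 3 (valence 4) → 1 H
  atom 7: C, bond orders sum to 4 (valence 4) → 0 H
  atom 8: C, bond orders sum to 4 (valence 4) → 0 H
  atom 9: C, bond orders sum to 1 (valence 4) → 3 H
  atom 10: O, bond orders sum to 2 (valence 2) → 0 H
  atom 11: N, bond orders sum to 2 (valence 3) → 1 H
  atom 12: C, bond orders sum to 4 (valence 4) → 0 H
  atom 13: O, bond orders sum to 1 (valence 2) → 1 H
Totals → C:8, H:9, N:1, O:4.
In Hill order: C8H9NO4.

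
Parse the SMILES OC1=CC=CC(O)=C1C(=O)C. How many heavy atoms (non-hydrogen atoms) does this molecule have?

11

Every atom symbol written in the SMILES (organic subset) is one heavy atom; implicit H are not written.
Heavy atoms by element → C:8, O:3.
Total: 11.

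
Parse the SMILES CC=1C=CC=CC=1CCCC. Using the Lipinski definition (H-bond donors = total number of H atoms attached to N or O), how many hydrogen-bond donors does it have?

Donors: find every N or O and count the H atoms it carries.
  (no N or O atoms present)
Lipinski HBD = 0.

0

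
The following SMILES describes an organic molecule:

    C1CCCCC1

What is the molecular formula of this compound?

Walk through each heavy atom and fill implicit hydrogens from standard valence (C 4, N 3, O 2, S 2, halogen 1):
  atom 1: C, bond orders sum to 2 (valence 4) → 2 H
  atom 2: C, bond orders sum to 2 (valence 4) → 2 H
  atom 3: C, bond orders sum to 2 (valence 4) → 2 H
  atom 4: C, bond orders sum to 2 (valence 4) → 2 H
  atom 5: C, bond orders sum to 2 (valence 4) → 2 H
  atom 6: C, bond orders sum to 2 (valence 4) → 2 H
Totals → C:6, H:12.
In Hill order: C6H12.

C6H12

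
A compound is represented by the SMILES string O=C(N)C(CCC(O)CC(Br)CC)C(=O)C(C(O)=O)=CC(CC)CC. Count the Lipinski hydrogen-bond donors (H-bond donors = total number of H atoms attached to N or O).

Donors: find every N or O and count the H atoms it carries.
  atom 1 (O): bond orders sum to 2 → 0 H
  atom 3 (N): bond orders sum to 1 → 2 H
  atom 8 (O): bond orders sum to 1 → 1 H
  atom 15 (O): bond orders sum to 2 → 0 H
  atom 18 (O): bond orders sum to 1 → 1 H
  atom 19 (O): bond orders sum to 2 → 0 H
Lipinski HBD = 4.

4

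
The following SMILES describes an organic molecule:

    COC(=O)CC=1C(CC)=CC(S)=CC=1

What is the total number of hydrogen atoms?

14

Walk through each heavy atom and fill implicit hydrogens from standard valence (C 4, N 3, O 2, S 2, halogen 1):
  atom 1: C, bond orders sum to 1 (valence 4) → 3 H
  atom 2: O, bond orders sum to 2 (valence 2) → 0 H
  atom 3: C, bond orders sum to 4 (valence 4) → 0 H
  atom 4: O, bond orders sum to 2 (valence 2) → 0 H
  atom 5: C, bond orders sum to 2 (valence 4) → 2 H
  atom 6: C, bond orders sum to 4 (valence 4) → 0 H
  atom 7: C, bond orders sum to 4 (valence 4) → 0 H
  atom 8: C, bond orders sum to 2 (valence 4) → 2 H
  atom 9: C, bond orders sum to 1 (valence 4) → 3 H
  atom 10: C, bond orders sum to 3 (valence 4) → 1 H
  atom 11: C, bond orders sum to 4 (valence 4) → 0 H
  atom 12: S, bond orders sum to 1 (valence 2) → 1 H
  atom 13: C, bond orders sum to 3 (valence 4) → 1 H
  atom 14: C, bond orders sum to 3 (valence 4) → 1 H
Total hydrogens: 14.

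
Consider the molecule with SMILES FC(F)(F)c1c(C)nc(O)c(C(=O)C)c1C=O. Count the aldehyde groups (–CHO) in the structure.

1

The aldehyde motif appears at heavy-atom position 16 in the SMILES.
Other groups present: 1 hydroxyl, 1 ketone.
Aldehyde count: 1.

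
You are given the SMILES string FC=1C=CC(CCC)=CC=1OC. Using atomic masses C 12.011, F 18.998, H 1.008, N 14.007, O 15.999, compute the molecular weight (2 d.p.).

168.21 g/mol

First, the molecular formula is C10H13FO (counting implicit H from valence).
  C: 10 × 12.011 = 120.110
  F: 1 × 18.998 = 18.998
  H: 13 × 1.008 = 13.104
  O: 1 × 15.999 = 15.999
Sum: 10×12.011 + 1×18.998 + 13×1.008 + 1×15.999 = 168.211 → 168.21 g/mol.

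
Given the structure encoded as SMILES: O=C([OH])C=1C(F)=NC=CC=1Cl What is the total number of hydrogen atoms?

3

Walk through each heavy atom and fill implicit hydrogens from standard valence (C 4, N 3, O 2, S 2, halogen 1):
  atom 1: O, bond orders sum to 2 (valence 2) → 0 H
  atom 2: C, bond orders sum to 4 (valence 4) → 0 H
  atom 3: O with explicit H count 1
  atom 4: C, bond orders sum to 4 (valence 4) → 0 H
  atom 5: C, bond orders sum to 4 (valence 4) → 0 H
  atom 6: F (halogen, monovalent) → 0 H
  atom 7: N, bond orders sum to 3 (valence 3) → 0 H
  atom 8: C, bond orders sum to 3 (valence 4) → 1 H
  atom 9: C, bond orders sum to 3 (valence 4) → 1 H
  atom 10: C, bond orders sum to 4 (valence 4) → 0 H
  atom 11: Cl (halogen, monovalent) → 0 H
Total hydrogens: 3.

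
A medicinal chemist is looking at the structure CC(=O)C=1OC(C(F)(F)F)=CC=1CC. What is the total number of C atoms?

9

Count every carbon token in the SMILES (each C, including those in ring-closure positions and inside branches).
Carbon count: 9.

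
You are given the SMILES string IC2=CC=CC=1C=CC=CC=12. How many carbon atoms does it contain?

10

Count every carbon token in the SMILES (each C, including those in ring-closure positions and inside branches).
Carbon count: 10.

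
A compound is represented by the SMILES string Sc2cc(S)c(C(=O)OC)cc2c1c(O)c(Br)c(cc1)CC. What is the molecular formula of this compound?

Walk through each heavy atom and fill implicit hydrogens from standard valence (C 4, N 3, O 2, S 2, halogen 1); for lowercase aromatic atoms, an aromatic c carries 1 H when it has two neighbours and 0 H with three, and aromatic n carries 0 H:
  atom 1: S, bond orders sum to 1 (valence 2) → 1 H
  atom 2: aromatic c, 3 neighbours → 0 H
  atom 3: aromatic c, 2 neighbours → 1 H
  atom 4: aromatic c, 3 neighbours → 0 H
  atom 5: S, bond orders sum to 1 (valence 2) → 1 H
  atom 6: aromatic c, 3 neighbours → 0 H
  atom 7: C, bond orders sum to 4 (valence 4) → 0 H
  atom 8: O, bond orders sum to 2 (valence 2) → 0 H
  atom 9: O, bond orders sum to 2 (valence 2) → 0 H
  atom 10: C, bond orders sum to 1 (valence 4) → 3 H
  atom 11: aromatic c, 2 neighbours → 1 H
  atom 12: aromatic c, 3 neighbours → 0 H
  atom 13: aromatic c, 3 neighbours → 0 H
  atom 14: aromatic c, 3 neighbours → 0 H
  atom 15: O, bond orders sum to 1 (valence 2) → 1 H
  atom 16: aromatic c, 3 neighbours → 0 H
  atom 17: Br (halogen, monovalent) → 0 H
  atom 18: aromatic c, 3 neighbours → 0 H
  atom 19: aromatic c, 2 neighbours → 1 H
  atom 20: aromatic c, 2 neighbours → 1 H
  atom 21: C, bond orders sum to 2 (valence 4) → 2 H
  atom 22: C, bond orders sum to 1 (valence 4) → 3 H
Totals → C:16, H:15, Br:1, O:3, S:2.
In Hill order: C16H15BrO3S2.

C16H15BrO3S2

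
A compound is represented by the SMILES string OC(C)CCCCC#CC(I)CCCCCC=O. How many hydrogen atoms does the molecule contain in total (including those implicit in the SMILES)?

Walk through each heavy atom and fill implicit hydrogens from standard valence (C 4, N 3, O 2, S 2, halogen 1):
  atom 1: O, bond orders sum to 1 (valence 2) → 1 H
  atom 2: C, bond orders sum to 3 (valence 4) → 1 H
  atom 3: C, bond orders sum to 1 (valence 4) → 3 H
  atom 4: C, bond orders sum to 2 (valence 4) → 2 H
  atom 5: C, bond orders sum to 2 (valence 4) → 2 H
  atom 6: C, bond orders sum to 2 (valence 4) → 2 H
  atom 7: C, bond orders sum to 2 (valence 4) → 2 H
  atom 8: C, bond orders sum to 4 (valence 4) → 0 H
  atom 9: C, bond orders sum to 4 (valence 4) → 0 H
  atom 10: C, bond orders sum to 3 (valence 4) → 1 H
  atom 11: I (halogen, monovalent) → 0 H
  atom 12: C, bond orders sum to 2 (valence 4) → 2 H
  atom 13: C, bond orders sum to 2 (valence 4) → 2 H
  atom 14: C, bond orders sum to 2 (valence 4) → 2 H
  atom 15: C, bond orders sum to 2 (valence 4) → 2 H
  atom 16: C, bond orders sum to 2 (valence 4) → 2 H
  atom 17: C, bond orders sum to 3 (valence 4) → 1 H
  atom 18: O, bond orders sum to 2 (valence 2) → 0 H
Total hydrogens: 25.

25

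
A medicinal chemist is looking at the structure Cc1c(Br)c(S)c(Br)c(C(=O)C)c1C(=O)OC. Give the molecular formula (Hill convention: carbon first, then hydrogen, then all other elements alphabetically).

C11H10Br2O3S

Walk through each heavy atom and fill implicit hydrogens from standard valence (C 4, N 3, O 2, S 2, halogen 1); for lowercase aromatic atoms, an aromatic c carries 1 H when it has two neighbours and 0 H with three, and aromatic n carries 0 H:
  atom 1: C, bond orders sum to 1 (valence 4) → 3 H
  atom 2: aromatic c, 3 neighbours → 0 H
  atom 3: aromatic c, 3 neighbours → 0 H
  atom 4: Br (halogen, monovalent) → 0 H
  atom 5: aromatic c, 3 neighbours → 0 H
  atom 6: S, bond orders sum to 1 (valence 2) → 1 H
  atom 7: aromatic c, 3 neighbours → 0 H
  atom 8: Br (halogen, monovalent) → 0 H
  atom 9: aromatic c, 3 neighbours → 0 H
  atom 10: C, bond orders sum to 4 (valence 4) → 0 H
  atom 11: O, bond orders sum to 2 (valence 2) → 0 H
  atom 12: C, bond orders sum to 1 (valence 4) → 3 H
  atom 13: aromatic c, 3 neighbours → 0 H
  atom 14: C, bond orders sum to 4 (valence 4) → 0 H
  atom 15: O, bond orders sum to 2 (valence 2) → 0 H
  atom 16: O, bond orders sum to 2 (valence 2) → 0 H
  atom 17: C, bond orders sum to 1 (valence 4) → 3 H
Totals → C:11, H:10, Br:2, O:3, S:1.
In Hill order: C11H10Br2O3S.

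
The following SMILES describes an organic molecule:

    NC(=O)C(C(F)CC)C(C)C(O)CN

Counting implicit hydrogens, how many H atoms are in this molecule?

Walk through each heavy atom and fill implicit hydrogens from standard valence (C 4, N 3, O 2, S 2, halogen 1):
  atom 1: N, bond orders sum to 1 (valence 3) → 2 H
  atom 2: C, bond orders sum to 4 (valence 4) → 0 H
  atom 3: O, bond orders sum to 2 (valence 2) → 0 H
  atom 4: C, bond orders sum to 3 (valence 4) → 1 H
  atom 5: C, bond orders sum to 3 (valence 4) → 1 H
  atom 6: F (halogen, monovalent) → 0 H
  atom 7: C, bond orders sum to 2 (valence 4) → 2 H
  atom 8: C, bond orders sum to 1 (valence 4) → 3 H
  atom 9: C, bond orders sum to 3 (valence 4) → 1 H
  atom 10: C, bond orders sum to 1 (valence 4) → 3 H
  atom 11: C, bond orders sum to 3 (valence 4) → 1 H
  atom 12: O, bond orders sum to 1 (valence 2) → 1 H
  atom 13: C, bond orders sum to 2 (valence 4) → 2 H
  atom 14: N, bond orders sum to 1 (valence 3) → 2 H
Total hydrogens: 19.

19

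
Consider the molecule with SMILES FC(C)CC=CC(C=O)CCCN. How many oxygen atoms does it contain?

Scan the SMILES for O atoms (remember two-letter symbols like Cl and Br are single atoms).
Oxygen count: 1.

1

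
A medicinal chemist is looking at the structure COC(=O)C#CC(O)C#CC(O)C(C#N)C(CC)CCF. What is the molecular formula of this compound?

C15H18FNO4

Walk through each heavy atom and fill implicit hydrogens from standard valence (C 4, N 3, O 2, S 2, halogen 1):
  atom 1: C, bond orders sum to 1 (valence 4) → 3 H
  atom 2: O, bond orders sum to 2 (valence 2) → 0 H
  atom 3: C, bond orders sum to 4 (valence 4) → 0 H
  atom 4: O, bond orders sum to 2 (valence 2) → 0 H
  atom 5: C, bond orders sum to 4 (valence 4) → 0 H
  atom 6: C, bond orders sum to 4 (valence 4) → 0 H
  atom 7: C, bond orders sum to 3 (valence 4) → 1 H
  atom 8: O, bond orders sum to 1 (valence 2) → 1 H
  atom 9: C, bond orders sum to 4 (valence 4) → 0 H
  atom 10: C, bond orders sum to 4 (valence 4) → 0 H
  atom 11: C, bond orders sum to 3 (valence 4) → 1 H
  atom 12: O, bond orders sum to 1 (valence 2) → 1 H
  atom 13: C, bond orders sum to 3 (valence 4) → 1 H
  atom 14: C, bond orders sum to 4 (valence 4) → 0 H
  atom 15: N, bond orders sum to 3 (valence 3) → 0 H
  atom 16: C, bond orders sum to 3 (valence 4) → 1 H
  atom 17: C, bond orders sum to 2 (valence 4) → 2 H
  atom 18: C, bond orders sum to 1 (valence 4) → 3 H
  atom 19: C, bond orders sum to 2 (valence 4) → 2 H
  atom 20: C, bond orders sum to 2 (valence 4) → 2 H
  atom 21: F (halogen, monovalent) → 0 H
Totals → C:15, H:18, F:1, N:1, O:4.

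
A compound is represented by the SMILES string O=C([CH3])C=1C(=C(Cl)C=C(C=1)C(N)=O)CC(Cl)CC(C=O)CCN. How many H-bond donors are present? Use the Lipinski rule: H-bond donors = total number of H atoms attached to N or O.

Donors: find every N or O and count the H atoms it carries.
  atom 1 (O): bond orders sum to 2 → 0 H
  atom 12 (N): bond orders sum to 1 → 2 H
  atom 13 (O): bond orders sum to 2 → 0 H
  atom 20 (O): bond orders sum to 2 → 0 H
  atom 23 (N): bond orders sum to 1 → 2 H
Lipinski HBD = 4.

4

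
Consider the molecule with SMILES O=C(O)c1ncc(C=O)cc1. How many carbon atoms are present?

Count every carbon token in the SMILES (each C, including those in ring-closure positions and inside branches).
Carbon count: 7.

7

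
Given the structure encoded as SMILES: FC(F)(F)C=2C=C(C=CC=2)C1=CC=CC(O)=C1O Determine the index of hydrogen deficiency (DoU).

Degree of unsaturation = (number of rings) + (number of π bonds).
Ring closures in the SMILES: 2.
π bonds: 6 double bonds (each 1 DoU) → 6 DoU from unsaturation.
Total DoU = 2 + 6 = 8.

8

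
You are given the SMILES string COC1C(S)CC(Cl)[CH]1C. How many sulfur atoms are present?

Scan the SMILES for S atoms (remember two-letter symbols like Cl and Br are single atoms).
Sulfur count: 1.

1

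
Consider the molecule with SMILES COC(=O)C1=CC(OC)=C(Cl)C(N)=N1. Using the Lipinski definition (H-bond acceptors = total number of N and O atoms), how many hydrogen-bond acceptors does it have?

5

N atoms: 2; O atoms: 3.
Lipinski HBA = 2 + 3 = 5.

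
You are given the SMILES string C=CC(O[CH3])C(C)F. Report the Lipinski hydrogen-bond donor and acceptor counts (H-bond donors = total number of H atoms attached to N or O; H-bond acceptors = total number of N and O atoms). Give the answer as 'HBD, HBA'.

Donors: find every N or O and count the H atoms it carries.
  atom 4 (O): bond orders sum to 2 → 0 H
Lipinski HBD = 0.
Acceptors: N atoms = 0, O atoms = 1 → HBA = 1.

0, 1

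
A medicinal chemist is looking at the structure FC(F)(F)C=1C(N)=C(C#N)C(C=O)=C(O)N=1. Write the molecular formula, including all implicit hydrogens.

Walk through each heavy atom and fill implicit hydrogens from standard valence (C 4, N 3, O 2, S 2, halogen 1):
  atom 1: F (halogen, monovalent) → 0 H
  atom 2: C, bond orders sum to 4 (valence 4) → 0 H
  atom 3: F (halogen, monovalent) → 0 H
  atom 4: F (halogen, monovalent) → 0 H
  atom 5: C, bond orders sum to 4 (valence 4) → 0 H
  atom 6: C, bond orders sum to 4 (valence 4) → 0 H
  atom 7: N, bond orders sum to 1 (valence 3) → 2 H
  atom 8: C, bond orders sum to 4 (valence 4) → 0 H
  atom 9: C, bond orders sum to 4 (valence 4) → 0 H
  atom 10: N, bond orders sum to 3 (valence 3) → 0 H
  atom 11: C, bond orders sum to 4 (valence 4) → 0 H
  atom 12: C, bond orders sum to 3 (valence 4) → 1 H
  atom 13: O, bond orders sum to 2 (valence 2) → 0 H
  atom 14: C, bond orders sum to 4 (valence 4) → 0 H
  atom 15: O, bond orders sum to 1 (valence 2) → 1 H
  atom 16: N, bond orders sum to 3 (valence 3) → 0 H
Totals → C:8, H:4, F:3, N:3, O:2.

C8H4F3N3O2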